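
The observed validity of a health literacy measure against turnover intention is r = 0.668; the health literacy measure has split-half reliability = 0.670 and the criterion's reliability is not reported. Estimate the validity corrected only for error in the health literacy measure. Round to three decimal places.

0.816

Single correction: r_c = r_obs / √r_xx = 0.668 / √0.670 = 0.668 / 0.8185 ≈ 0.816.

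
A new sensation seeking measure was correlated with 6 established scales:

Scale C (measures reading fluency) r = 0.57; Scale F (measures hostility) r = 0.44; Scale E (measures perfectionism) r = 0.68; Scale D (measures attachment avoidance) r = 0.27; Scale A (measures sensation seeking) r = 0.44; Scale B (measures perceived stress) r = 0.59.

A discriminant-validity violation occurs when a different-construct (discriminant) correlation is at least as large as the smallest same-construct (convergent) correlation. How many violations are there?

Convergent (same construct = sensation seeking): Scale A.
Smallest convergent = 0.44. Discriminant values: 0.57, 0.44, 0.68, 0.27, 0.59; count ≥ 0.44 → 4.

4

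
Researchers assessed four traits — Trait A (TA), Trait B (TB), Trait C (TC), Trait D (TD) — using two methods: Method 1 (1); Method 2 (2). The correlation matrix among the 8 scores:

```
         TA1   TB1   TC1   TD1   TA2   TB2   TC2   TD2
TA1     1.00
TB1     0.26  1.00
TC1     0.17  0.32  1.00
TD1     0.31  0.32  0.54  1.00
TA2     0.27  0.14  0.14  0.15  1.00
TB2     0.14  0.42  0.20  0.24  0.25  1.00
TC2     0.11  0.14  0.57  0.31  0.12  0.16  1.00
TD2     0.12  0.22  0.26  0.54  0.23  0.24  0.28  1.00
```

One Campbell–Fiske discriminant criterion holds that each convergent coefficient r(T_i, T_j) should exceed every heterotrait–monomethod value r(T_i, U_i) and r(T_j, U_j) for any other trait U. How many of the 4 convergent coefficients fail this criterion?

Convergent coefficients and their comparison sets:
TA (methods 1·2): 0.27 vs {0.26, 0.25, 0.17, 0.12, 0.31, 0.23} → fail.
TB (methods 1·2): 0.42 vs {0.26, 0.25, 0.32, 0.16, 0.32, 0.24} → pass.
TC (methods 1·2): 0.57 vs {0.17, 0.12, 0.32, 0.16, 0.54, 0.28} → pass.
TD (methods 1·2): 0.54 vs {0.31, 0.23, 0.32, 0.24, 0.54, 0.28} → fail.
2 of 4 fail.

2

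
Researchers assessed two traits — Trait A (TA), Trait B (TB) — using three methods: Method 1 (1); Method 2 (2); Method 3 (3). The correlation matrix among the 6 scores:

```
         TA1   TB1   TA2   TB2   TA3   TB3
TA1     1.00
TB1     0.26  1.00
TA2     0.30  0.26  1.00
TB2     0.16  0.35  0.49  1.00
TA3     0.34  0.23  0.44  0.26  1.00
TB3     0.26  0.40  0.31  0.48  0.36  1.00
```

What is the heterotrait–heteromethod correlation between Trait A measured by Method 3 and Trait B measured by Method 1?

0.23

Different traits and methods: r(TA3, TB1) = 0.23.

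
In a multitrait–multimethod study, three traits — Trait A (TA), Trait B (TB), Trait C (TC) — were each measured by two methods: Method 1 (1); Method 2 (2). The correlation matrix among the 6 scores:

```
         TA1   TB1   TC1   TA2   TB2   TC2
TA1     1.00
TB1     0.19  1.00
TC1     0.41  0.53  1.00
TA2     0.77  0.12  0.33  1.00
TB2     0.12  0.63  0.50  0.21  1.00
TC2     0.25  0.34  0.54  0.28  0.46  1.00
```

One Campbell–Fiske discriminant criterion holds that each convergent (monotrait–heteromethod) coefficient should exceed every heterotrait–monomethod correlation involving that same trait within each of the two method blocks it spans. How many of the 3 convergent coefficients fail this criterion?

0

Convergent coefficients and their comparison sets:
TA (methods 1·2): 0.77 vs {0.19, 0.21, 0.41, 0.28} → pass.
TB (methods 1·2): 0.63 vs {0.19, 0.21, 0.53, 0.46} → pass.
TC (methods 1·2): 0.54 vs {0.41, 0.28, 0.53, 0.46} → pass.
0 of 3 fail.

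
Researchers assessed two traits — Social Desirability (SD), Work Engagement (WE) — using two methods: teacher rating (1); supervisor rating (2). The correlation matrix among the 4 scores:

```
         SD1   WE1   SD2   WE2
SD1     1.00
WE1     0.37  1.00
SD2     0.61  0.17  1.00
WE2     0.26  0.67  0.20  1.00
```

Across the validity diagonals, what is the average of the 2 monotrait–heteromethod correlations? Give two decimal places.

Convergent values: 0.61, 0.67; mean = 1.28/2 = 0.64.

0.64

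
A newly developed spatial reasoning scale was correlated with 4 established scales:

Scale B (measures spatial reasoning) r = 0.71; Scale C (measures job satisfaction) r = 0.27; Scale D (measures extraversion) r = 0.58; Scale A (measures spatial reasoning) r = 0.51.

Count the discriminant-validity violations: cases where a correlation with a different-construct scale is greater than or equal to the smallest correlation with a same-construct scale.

1

Convergent (same construct = spatial reasoning): Scale B, Scale A.
Smallest convergent = 0.51. Discriminant values: 0.27, 0.58; count ≥ 0.51 → 1.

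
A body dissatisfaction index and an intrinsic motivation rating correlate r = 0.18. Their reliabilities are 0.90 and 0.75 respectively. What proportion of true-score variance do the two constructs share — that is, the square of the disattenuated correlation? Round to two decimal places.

0.05

Disattenuated r = 0.18 / √(0.90 × 0.75) = 0.18 / 0.8216 = 0.2191.
Shared true-score variance = 0.2191² = 0.0480 ≈ 0.05.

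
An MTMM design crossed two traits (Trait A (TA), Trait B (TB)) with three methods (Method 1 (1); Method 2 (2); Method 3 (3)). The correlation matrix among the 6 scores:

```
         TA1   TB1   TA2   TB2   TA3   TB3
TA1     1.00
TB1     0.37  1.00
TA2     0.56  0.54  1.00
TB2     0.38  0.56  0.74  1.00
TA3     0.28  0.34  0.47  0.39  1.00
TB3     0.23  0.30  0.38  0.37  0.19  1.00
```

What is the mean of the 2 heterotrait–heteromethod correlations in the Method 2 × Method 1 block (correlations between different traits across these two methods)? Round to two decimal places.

0.46

HTHM values (method 2 × method 1): 0.54, 0.38; mean = 0.92/2 = 0.46.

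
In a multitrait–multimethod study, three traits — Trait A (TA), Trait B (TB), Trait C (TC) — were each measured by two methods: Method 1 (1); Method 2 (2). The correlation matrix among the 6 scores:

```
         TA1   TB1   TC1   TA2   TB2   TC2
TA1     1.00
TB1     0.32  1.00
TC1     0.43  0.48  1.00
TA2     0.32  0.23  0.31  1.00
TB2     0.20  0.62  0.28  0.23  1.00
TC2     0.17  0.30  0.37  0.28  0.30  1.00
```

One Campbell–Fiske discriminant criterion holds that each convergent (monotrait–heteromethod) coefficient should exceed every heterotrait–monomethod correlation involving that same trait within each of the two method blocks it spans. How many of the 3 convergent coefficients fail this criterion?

2

Convergent coefficients and their comparison sets:
TA (methods 1·2): 0.32 vs {0.32, 0.23, 0.43, 0.28} → fail.
TB (methods 1·2): 0.62 vs {0.32, 0.23, 0.48, 0.30} → pass.
TC (methods 1·2): 0.37 vs {0.43, 0.28, 0.48, 0.30} → fail.
2 of 3 fail.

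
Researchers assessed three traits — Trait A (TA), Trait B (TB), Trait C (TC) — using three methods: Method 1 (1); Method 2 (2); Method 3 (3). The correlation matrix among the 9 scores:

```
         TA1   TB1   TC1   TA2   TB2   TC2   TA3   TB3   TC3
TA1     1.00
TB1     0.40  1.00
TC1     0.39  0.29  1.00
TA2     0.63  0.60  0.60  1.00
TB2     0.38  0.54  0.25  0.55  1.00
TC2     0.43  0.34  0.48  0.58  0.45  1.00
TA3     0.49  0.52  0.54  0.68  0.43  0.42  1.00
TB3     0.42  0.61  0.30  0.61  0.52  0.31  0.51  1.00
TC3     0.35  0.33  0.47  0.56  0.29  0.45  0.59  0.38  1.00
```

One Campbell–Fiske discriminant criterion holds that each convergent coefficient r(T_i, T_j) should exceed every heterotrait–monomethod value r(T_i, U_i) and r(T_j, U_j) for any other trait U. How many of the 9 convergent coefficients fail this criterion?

6

Each convergent coefficient versus the relevant comparison correlations:
TA (methods 1·2): 0.63 vs {0.40, 0.55, 0.39, 0.58} → pass.
TA (methods 1·3): 0.49 vs {0.40, 0.51, 0.39, 0.59} → fail.
TA (methods 2·3): 0.68 vs {0.55, 0.51, 0.58, 0.59} → pass.
TB (methods 1·2): 0.54 vs {0.40, 0.55, 0.29, 0.45} → fail.
TB (methods 1·3): 0.61 vs {0.40, 0.51, 0.29, 0.38} → pass.
TB (methods 2·3): 0.52 vs {0.55, 0.51, 0.45, 0.38} → fail.
TC (methods 1·2): 0.48 vs {0.39, 0.58, 0.29, 0.45} → fail.
TC (methods 1·3): 0.47 vs {0.39, 0.59, 0.29, 0.38} → fail.
TC (methods 2·3): 0.45 vs {0.58, 0.59, 0.45, 0.38} → fail.
6 of 9 fail.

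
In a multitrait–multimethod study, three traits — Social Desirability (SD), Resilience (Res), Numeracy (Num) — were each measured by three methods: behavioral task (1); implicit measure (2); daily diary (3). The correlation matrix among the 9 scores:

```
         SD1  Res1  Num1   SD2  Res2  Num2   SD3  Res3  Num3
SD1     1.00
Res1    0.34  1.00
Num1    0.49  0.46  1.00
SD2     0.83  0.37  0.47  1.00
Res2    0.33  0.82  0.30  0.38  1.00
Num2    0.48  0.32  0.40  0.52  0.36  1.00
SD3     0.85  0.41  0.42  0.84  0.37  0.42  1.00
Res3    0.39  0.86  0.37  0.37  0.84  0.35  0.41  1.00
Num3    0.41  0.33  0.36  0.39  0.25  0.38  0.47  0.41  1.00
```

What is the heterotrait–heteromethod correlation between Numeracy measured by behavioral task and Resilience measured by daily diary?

Different traits and methods: r(Num1, Res3) = 0.37.

0.37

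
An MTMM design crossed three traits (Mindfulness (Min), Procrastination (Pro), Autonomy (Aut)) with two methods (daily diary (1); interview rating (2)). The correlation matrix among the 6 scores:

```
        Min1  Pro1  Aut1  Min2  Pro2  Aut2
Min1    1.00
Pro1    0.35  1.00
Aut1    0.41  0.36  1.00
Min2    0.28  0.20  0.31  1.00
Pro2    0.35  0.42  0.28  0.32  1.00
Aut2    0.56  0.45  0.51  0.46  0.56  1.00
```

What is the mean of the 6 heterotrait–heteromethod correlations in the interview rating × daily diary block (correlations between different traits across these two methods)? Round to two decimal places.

HTHM values (method 2 × method 1): 0.20, 0.31, 0.35, 0.28, 0.56, 0.45; mean = 2.15/6 = 0.36.

0.36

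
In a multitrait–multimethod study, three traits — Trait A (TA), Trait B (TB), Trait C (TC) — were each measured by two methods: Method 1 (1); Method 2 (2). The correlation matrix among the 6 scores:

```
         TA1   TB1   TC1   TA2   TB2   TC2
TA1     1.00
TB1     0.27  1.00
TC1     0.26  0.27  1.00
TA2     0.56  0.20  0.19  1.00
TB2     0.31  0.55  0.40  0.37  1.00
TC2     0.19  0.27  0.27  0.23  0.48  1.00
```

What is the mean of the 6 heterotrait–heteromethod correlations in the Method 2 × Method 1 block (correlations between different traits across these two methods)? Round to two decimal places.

0.26

HTHM values (method 2 × method 1): 0.20, 0.19, 0.31, 0.40, 0.19, 0.27; mean = 1.56/6 = 0.26.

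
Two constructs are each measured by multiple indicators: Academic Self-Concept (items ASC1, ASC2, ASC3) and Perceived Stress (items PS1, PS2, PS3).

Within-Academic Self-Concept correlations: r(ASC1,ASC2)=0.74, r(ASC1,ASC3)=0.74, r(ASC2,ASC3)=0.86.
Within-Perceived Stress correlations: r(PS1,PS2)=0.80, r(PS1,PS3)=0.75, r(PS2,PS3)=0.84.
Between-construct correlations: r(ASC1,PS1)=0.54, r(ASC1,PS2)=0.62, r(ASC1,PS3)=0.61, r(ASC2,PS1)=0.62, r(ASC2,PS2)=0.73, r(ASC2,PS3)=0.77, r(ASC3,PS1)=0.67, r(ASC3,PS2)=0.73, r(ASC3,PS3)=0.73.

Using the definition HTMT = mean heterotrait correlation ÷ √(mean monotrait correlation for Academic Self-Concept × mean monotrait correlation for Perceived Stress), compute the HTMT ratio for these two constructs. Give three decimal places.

Between-construct mean = 6.02/9 = 0.6689.
Mean within-ASC = 2.34/3 = 0.7800; mean within-PS = 2.39/3 = 0.7967.
Geometric mean = √(0.7800 × 0.7967) = 0.7883.
HTMT = 0.6689 / 0.7883 = 0.849.

0.849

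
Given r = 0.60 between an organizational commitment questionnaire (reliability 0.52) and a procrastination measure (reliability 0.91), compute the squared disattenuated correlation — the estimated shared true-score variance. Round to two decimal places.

0.76

Disattenuated r = 0.60 / √(0.52 × 0.91) = 0.60 / 0.6879 = 0.8722.
Shared true-score variance = 0.8722² = 0.7607 ≈ 0.76.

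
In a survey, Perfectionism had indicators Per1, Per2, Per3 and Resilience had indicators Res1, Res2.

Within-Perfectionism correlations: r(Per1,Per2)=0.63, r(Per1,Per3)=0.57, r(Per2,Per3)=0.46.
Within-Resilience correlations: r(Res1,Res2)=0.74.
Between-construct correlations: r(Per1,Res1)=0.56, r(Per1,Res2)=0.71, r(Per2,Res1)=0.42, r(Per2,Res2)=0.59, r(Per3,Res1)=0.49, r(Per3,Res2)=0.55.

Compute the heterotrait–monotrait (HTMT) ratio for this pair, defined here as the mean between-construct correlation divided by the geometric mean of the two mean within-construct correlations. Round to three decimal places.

0.865

Between-construct mean = 3.32/6 = 0.5533.
Mean within-Per = 1.66/3 = 0.5533; mean within-Res = 0.74/1 = 0.7400.
Geometric mean = √(0.5533 × 0.7400) = 0.6399.
HTMT = 0.5533 / 0.6399 = 0.865.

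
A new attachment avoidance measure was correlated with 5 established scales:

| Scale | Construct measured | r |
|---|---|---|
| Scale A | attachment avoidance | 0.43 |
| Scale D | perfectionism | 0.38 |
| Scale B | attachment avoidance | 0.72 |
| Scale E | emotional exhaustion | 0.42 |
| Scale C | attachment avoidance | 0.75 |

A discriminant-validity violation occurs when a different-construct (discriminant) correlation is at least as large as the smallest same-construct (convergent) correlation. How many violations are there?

Convergent (same construct = attachment avoidance): Scale A, Scale B, Scale C.
Smallest convergent = 0.43. Discriminant values: 0.38, 0.42; count ≥ 0.43 → 0.

0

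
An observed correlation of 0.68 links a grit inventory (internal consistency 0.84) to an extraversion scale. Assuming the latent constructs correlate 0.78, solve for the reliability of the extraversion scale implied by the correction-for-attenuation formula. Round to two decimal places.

0.90

r_true = r_obs / √(r_xx · r_yy) ⇒ 0.78 = 0.68 / √(0.84 · r_yy).
√(0.84 · r_yy) = 0.68 / 0.78 = 0.8718; 0.84 · r_yy = 0.7600; r_yy = 0.7600 / 0.84 ≈ 0.90.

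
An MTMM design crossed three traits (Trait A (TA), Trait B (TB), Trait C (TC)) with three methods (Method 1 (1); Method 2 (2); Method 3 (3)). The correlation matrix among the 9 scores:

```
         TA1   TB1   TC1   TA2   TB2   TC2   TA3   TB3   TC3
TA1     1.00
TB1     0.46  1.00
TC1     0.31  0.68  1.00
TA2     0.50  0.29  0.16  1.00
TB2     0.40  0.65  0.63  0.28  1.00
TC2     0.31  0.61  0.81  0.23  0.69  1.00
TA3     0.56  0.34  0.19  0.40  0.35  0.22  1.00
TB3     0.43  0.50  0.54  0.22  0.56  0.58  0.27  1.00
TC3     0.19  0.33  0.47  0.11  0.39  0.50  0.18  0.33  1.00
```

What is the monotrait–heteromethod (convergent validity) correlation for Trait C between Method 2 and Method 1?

0.81

Same trait (TC), different methods: r(TC2, TC1) = 0.81.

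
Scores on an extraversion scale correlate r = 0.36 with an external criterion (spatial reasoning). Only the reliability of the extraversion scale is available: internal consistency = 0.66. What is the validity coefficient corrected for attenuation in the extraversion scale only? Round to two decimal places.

Single correction: r_c = r_obs / √r_xx = 0.36 / √0.66 = 0.36 / 0.8124 ≈ 0.44.

0.44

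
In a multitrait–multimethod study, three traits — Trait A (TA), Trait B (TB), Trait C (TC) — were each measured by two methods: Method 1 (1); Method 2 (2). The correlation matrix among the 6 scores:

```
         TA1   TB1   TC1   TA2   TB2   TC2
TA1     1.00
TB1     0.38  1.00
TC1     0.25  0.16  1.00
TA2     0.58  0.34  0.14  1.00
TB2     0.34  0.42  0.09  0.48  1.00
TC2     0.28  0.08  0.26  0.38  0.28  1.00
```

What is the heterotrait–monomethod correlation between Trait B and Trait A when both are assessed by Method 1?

Different traits, same method: r(TB1, TA1) = 0.38.

0.38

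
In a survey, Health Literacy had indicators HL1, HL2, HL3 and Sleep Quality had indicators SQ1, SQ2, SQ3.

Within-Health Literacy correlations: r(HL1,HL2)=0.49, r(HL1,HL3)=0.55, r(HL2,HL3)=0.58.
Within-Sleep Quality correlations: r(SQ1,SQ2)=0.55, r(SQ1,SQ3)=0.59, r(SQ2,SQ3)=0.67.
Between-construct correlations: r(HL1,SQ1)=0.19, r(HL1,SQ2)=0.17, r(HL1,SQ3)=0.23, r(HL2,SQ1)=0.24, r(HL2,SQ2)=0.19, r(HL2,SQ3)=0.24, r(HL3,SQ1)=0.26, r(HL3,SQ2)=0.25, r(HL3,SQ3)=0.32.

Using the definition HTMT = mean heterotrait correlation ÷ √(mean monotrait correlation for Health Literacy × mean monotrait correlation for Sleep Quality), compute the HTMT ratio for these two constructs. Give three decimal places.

0.407

Between-construct mean = 2.09/9 = 0.2322.
Mean within-HL = 1.62/3 = 0.5400; mean within-SQ = 1.81/3 = 0.6033.
Geometric mean = √(0.5400 × 0.6033) = 0.5708.
HTMT = 0.2322 / 0.5708 = 0.407.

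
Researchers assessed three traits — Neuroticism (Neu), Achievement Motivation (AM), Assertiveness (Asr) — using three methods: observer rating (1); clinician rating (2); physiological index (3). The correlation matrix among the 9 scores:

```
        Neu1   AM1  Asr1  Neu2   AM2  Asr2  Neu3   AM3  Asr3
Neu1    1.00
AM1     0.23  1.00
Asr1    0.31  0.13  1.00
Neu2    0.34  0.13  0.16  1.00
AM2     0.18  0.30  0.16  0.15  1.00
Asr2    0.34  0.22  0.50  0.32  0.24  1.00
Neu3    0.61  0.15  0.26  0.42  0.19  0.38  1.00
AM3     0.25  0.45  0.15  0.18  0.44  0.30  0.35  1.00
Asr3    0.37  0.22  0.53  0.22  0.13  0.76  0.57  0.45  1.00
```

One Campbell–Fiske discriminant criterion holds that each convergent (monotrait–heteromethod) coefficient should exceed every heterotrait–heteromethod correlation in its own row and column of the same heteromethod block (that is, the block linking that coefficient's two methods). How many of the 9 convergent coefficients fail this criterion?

Convergent coefficients and their comparison sets:
Neu (methods 1·2): 0.34 vs {0.18, 0.13, 0.34, 0.16} → fail.
Neu (methods 1·3): 0.61 vs {0.25, 0.15, 0.37, 0.26} → pass.
Neu (methods 2·3): 0.42 vs {0.18, 0.19, 0.22, 0.38} → pass.
AM (methods 1·2): 0.30 vs {0.13, 0.18, 0.22, 0.16} → pass.
AM (methods 1·3): 0.45 vs {0.15, 0.25, 0.22, 0.15} → pass.
AM (methods 2·3): 0.44 vs {0.19, 0.18, 0.13, 0.30} → pass.
Asr (methods 1·2): 0.50 vs {0.16, 0.34, 0.16, 0.22} → pass.
Asr (methods 1·3): 0.53 vs {0.26, 0.37, 0.15, 0.22} → pass.
Asr (methods 2·3): 0.76 vs {0.38, 0.22, 0.30, 0.13} → pass.
1 of 9 fail.

1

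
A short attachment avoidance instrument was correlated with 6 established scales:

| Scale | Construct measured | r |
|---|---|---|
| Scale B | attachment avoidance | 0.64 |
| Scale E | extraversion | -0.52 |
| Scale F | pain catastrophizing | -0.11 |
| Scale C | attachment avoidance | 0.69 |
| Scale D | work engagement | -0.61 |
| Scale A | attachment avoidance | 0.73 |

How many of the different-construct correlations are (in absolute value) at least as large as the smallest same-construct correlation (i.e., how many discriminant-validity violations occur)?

0

Convergent (same construct = attachment avoidance): Scale B, Scale C, Scale A.
Smallest convergent = 0.64. Discriminant |r|: 0.52, 0.11, 0.61; count ≥ 0.64 → 0.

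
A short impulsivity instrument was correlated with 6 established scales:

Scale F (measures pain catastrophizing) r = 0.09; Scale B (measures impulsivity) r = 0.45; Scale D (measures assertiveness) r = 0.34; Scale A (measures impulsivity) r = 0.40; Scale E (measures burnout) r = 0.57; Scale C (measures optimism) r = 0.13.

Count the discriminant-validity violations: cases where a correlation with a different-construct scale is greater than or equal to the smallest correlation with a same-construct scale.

1

Convergent (same construct = impulsivity): Scale B, Scale A.
Smallest convergent = 0.40. Discriminant values: 0.09, 0.34, 0.57, 0.13; count ≥ 0.40 → 1.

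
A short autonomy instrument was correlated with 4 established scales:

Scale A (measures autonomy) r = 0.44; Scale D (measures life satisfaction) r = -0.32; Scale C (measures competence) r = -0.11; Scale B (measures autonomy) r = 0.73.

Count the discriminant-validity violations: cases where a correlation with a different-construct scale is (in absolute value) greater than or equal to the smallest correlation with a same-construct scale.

0

Convergent (same construct = autonomy): Scale A, Scale B.
Smallest convergent = 0.44. Discriminant |r|: 0.32, 0.11; count ≥ 0.44 → 0.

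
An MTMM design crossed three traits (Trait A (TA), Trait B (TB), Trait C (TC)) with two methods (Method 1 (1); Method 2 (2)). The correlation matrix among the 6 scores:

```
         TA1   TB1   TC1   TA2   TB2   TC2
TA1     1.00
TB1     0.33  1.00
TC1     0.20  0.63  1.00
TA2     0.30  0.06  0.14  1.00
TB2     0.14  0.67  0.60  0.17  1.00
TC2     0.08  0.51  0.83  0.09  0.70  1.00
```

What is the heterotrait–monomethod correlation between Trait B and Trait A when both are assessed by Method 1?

0.33

Different traits, same method: r(TB1, TA1) = 0.33.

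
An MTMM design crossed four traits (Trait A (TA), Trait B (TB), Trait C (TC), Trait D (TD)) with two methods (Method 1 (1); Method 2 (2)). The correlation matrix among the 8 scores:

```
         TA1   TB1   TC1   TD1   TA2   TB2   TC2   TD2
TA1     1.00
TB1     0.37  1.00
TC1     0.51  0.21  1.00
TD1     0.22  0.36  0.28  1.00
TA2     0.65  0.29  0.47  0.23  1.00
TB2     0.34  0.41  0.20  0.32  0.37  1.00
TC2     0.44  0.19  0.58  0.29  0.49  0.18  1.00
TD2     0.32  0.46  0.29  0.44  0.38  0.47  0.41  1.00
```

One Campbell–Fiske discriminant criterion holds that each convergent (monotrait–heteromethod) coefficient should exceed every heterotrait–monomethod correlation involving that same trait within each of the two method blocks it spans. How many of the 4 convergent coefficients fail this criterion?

2

Convergent coefficients and their comparison sets:
TA (methods 1·2): 0.65 vs {0.37, 0.37, 0.51, 0.49, 0.22, 0.38} → pass.
TB (methods 1·2): 0.41 vs {0.37, 0.37, 0.21, 0.18, 0.36, 0.47} → fail.
TC (methods 1·2): 0.58 vs {0.51, 0.49, 0.21, 0.18, 0.28, 0.41} → pass.
TD (methods 1·2): 0.44 vs {0.22, 0.38, 0.36, 0.47, 0.28, 0.41} → fail.
2 of 4 fail.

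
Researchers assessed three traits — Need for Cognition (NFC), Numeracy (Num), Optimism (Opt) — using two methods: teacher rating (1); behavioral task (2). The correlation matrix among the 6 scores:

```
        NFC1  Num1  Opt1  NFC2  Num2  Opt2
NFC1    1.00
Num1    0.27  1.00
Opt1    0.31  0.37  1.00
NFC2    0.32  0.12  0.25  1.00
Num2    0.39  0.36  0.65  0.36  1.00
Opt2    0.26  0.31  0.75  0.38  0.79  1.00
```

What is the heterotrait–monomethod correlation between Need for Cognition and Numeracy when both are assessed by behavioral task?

0.36

Different traits, same method: r(NFC2, Num2) = 0.36.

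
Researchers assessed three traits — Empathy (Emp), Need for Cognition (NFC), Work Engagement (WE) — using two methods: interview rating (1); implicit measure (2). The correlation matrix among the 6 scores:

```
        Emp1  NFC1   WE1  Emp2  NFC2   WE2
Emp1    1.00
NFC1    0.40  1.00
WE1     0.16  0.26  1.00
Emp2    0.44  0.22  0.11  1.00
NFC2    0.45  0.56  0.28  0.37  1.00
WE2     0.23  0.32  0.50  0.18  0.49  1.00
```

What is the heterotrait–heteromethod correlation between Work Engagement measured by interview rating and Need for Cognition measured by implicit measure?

Different traits and methods: r(WE1, NFC2) = 0.28.

0.28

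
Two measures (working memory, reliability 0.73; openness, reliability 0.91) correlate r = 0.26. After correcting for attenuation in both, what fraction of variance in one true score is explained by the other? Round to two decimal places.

0.10

Disattenuated r = 0.26 / √(0.73 × 0.91) = 0.26 / 0.8150 = 0.3190.
Shared true-score variance = 0.3190² = 0.1018 ≈ 0.10.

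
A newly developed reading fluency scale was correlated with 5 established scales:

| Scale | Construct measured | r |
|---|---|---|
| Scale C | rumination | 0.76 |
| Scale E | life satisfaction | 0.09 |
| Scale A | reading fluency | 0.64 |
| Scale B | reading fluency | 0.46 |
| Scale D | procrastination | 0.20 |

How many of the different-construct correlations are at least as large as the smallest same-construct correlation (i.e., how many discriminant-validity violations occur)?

Convergent (same construct = reading fluency): Scale A, Scale B.
Smallest convergent = 0.46. Discriminant values: 0.76, 0.09, 0.20; count ≥ 0.46 → 1.

1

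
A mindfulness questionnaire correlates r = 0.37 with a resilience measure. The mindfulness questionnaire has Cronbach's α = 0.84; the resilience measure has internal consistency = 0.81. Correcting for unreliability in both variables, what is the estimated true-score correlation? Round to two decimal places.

0.45

r_true = r_obs / √(r_xx · r_yy) = 0.37 / √(0.84 × 0.81) = 0.37 / √0.6804 = 0.37 / 0.8249 ≈ 0.45.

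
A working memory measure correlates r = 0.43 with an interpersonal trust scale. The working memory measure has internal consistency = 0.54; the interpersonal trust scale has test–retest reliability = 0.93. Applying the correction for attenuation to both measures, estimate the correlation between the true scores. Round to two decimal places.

r_true = r_obs / √(r_xx · r_yy) = 0.43 / √(0.54 × 0.93) = 0.43 / √0.5022 = 0.43 / 0.7087 ≈ 0.61.

0.61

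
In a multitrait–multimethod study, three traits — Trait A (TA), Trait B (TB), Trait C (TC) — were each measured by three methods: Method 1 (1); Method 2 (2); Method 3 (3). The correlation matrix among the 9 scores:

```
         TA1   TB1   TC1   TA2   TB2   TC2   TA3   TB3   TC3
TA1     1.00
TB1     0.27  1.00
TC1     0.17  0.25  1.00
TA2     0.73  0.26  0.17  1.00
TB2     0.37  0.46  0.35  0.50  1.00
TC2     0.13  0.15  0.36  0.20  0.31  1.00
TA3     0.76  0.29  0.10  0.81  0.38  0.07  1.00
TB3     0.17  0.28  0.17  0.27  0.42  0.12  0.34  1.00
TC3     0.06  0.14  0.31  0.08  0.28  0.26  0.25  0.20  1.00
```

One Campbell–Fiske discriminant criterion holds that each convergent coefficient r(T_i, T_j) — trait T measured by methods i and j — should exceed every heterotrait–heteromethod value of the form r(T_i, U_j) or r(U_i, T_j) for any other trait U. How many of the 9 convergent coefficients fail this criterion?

Convergent coefficients and their comparison sets:
TA (methods 1·2): 0.73 vs {0.37, 0.26, 0.13, 0.17} → pass.
TA (methods 1·3): 0.76 vs {0.17, 0.29, 0.06, 0.10} → pass.
TA (methods 2·3): 0.81 vs {0.27, 0.38, 0.08, 0.07} → pass.
TB (methods 1·2): 0.46 vs {0.26, 0.37, 0.15, 0.35} → pass.
TB (methods 1·3): 0.28 vs {0.29, 0.17, 0.14, 0.17} → fail.
TB (methods 2·3): 0.42 vs {0.38, 0.27, 0.28, 0.12} → pass.
TC (methods 1·2): 0.36 vs {0.17, 0.13, 0.35, 0.15} → pass.
TC (methods 1·3): 0.31 vs {0.10, 0.06, 0.17, 0.14} → pass.
TC (methods 2·3): 0.26 vs {0.07, 0.08, 0.12, 0.28} → fail.
2 of 9 fail.

2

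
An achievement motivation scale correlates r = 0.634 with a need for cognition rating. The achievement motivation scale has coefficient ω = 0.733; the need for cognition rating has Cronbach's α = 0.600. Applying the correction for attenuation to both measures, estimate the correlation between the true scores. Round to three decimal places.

0.956

r_true = r_obs / √(r_xx · r_yy) = 0.634 / √(0.733 × 0.600) = 0.634 / √0.439800 = 0.634 / 0.6632 ≈ 0.956.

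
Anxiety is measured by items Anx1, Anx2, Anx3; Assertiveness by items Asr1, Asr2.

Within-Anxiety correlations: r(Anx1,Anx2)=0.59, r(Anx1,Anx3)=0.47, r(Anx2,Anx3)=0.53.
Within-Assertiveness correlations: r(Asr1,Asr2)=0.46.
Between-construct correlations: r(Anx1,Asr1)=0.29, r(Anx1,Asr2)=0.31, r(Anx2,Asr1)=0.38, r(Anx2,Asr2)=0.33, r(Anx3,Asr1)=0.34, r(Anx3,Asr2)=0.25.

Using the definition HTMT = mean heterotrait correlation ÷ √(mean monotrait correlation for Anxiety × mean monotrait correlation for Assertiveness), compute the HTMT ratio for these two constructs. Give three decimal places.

0.641

Mean between = 1.90/6 = 0.3167.
Mean within-Anx = 1.59/3 = 0.5300; mean within-Asr = 0.46/1 = 0.4600.
Geometric mean = √(0.5300 × 0.4600) = 0.4938.
HTMT = 0.3167 / 0.4938 = 0.641.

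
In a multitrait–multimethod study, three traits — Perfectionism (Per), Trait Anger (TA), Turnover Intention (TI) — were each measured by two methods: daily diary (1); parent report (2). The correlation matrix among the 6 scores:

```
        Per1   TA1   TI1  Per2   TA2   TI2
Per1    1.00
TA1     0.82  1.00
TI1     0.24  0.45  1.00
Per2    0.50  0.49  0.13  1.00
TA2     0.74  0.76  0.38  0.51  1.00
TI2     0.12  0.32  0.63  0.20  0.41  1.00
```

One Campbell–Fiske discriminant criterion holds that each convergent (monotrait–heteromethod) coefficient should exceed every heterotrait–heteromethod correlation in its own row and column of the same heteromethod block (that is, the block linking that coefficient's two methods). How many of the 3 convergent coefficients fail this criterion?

1

Convergent coefficients and their comparison sets:
Per (methods 1·2): 0.50 vs {0.74, 0.49, 0.12, 0.13} → fail.
TA (methods 1·2): 0.76 vs {0.49, 0.74, 0.32, 0.38} → pass.
TI (methods 1·2): 0.63 vs {0.13, 0.12, 0.38, 0.32} → pass.
1 of 3 fail.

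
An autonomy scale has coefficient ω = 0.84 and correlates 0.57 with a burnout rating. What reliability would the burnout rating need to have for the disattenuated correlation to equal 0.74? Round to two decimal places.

0.71

r_true = r_obs / √(r_xx · r_yy) ⇒ 0.74 = 0.57 / √(0.84 · r_yy).
√(0.84 · r_yy) = 0.57 / 0.74 = 0.7703; 0.84 · r_yy = 0.5934; r_yy = 0.5934 / 0.84 ≈ 0.71.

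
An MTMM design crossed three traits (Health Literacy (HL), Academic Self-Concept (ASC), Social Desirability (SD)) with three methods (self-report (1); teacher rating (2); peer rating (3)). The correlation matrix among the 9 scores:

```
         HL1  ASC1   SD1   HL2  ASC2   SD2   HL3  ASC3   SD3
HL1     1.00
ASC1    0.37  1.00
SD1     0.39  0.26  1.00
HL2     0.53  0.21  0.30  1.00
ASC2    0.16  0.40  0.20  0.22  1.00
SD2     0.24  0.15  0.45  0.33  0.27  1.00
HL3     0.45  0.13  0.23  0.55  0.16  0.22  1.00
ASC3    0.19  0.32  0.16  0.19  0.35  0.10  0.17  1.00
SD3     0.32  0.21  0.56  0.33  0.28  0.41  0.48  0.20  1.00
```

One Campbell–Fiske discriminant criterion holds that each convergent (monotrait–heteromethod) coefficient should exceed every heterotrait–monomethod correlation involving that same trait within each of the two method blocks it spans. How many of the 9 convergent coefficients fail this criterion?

Checking each validity diagonal entry against its comparison values:
HL (methods 1·2): 0.53 vs {0.37, 0.22, 0.39, 0.33} → pass.
HL (methods 1·3): 0.45 vs {0.37, 0.17, 0.39, 0.48} → fail.
HL (methods 2·3): 0.55 vs {0.22, 0.17, 0.33, 0.48} → pass.
ASC (methods 1·2): 0.40 vs {0.37, 0.22, 0.26, 0.27} → pass.
ASC (methods 1·3): 0.32 vs {0.37, 0.17, 0.26, 0.20} → fail.
ASC (methods 2·3): 0.35 vs {0.22, 0.17, 0.27, 0.20} → pass.
SD (methods 1·2): 0.45 vs {0.39, 0.33, 0.26, 0.27} → pass.
SD (methods 1·3): 0.56 vs {0.39, 0.48, 0.26, 0.20} → pass.
SD (methods 2·3): 0.41 vs {0.33, 0.48, 0.27, 0.20} → fail.
3 of 9 fail.

3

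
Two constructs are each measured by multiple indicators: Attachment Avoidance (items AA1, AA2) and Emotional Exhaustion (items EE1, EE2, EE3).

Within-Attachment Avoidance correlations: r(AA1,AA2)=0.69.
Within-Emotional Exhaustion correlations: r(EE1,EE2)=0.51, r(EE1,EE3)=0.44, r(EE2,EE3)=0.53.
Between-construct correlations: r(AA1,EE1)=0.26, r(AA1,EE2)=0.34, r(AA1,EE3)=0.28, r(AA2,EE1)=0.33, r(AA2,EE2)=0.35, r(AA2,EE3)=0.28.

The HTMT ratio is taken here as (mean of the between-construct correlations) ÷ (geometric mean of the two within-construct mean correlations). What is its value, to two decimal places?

Between-construct mean = 1.84/6 = 0.3067.
Mean within-AA = 0.69/1 = 0.6900; mean within-EE = 1.48/3 = 0.4933.
Geometric mean = √(0.6900 × 0.4933) = 0.5834.
HTMT = 0.3067 / 0.5834 = 0.53.

0.53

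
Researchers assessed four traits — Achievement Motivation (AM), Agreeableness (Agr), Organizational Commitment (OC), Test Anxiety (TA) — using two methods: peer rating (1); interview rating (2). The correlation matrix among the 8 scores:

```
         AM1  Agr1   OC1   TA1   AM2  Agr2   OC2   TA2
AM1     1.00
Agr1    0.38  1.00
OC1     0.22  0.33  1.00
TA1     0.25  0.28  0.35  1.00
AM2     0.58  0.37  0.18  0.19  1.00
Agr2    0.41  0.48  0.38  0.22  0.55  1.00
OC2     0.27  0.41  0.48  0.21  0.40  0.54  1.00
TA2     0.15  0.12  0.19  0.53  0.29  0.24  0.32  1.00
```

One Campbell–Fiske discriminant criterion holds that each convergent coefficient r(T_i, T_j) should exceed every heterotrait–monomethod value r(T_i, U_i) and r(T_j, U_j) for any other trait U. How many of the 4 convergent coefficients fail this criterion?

Each convergent coefficient versus the relevant comparison correlations:
AM (methods 1·2): 0.58 vs {0.38, 0.55, 0.22, 0.40, 0.25, 0.29} → pass.
Agr (methods 1·2): 0.48 vs {0.38, 0.55, 0.33, 0.54, 0.28, 0.24} → fail.
OC (methods 1·2): 0.48 vs {0.22, 0.40, 0.33, 0.54, 0.35, 0.32} → fail.
TA (methods 1·2): 0.53 vs {0.25, 0.29, 0.28, 0.24, 0.35, 0.32} → pass.
2 of 4 fail.

2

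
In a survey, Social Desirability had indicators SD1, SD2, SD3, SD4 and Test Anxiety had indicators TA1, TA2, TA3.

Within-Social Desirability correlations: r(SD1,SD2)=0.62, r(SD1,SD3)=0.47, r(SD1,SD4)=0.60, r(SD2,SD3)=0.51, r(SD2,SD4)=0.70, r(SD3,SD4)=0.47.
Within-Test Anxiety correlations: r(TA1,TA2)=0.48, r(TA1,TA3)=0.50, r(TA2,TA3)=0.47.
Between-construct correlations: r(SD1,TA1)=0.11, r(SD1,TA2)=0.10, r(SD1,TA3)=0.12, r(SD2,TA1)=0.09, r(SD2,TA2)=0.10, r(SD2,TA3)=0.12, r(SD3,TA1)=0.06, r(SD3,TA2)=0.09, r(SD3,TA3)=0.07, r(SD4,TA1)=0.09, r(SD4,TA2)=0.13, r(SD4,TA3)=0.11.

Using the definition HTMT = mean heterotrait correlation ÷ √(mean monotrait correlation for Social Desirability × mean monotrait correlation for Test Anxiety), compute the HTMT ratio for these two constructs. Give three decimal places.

0.190

Mean between = 1.19/12 = 0.0992.
Mean within-SD = 3.37/6 = 0.5617; mean within-TA = 1.45/3 = 0.4833.
Geometric mean = √(0.5617 × 0.4833) = 0.5210.
HTMT = 0.0992 / 0.5210 = 0.190.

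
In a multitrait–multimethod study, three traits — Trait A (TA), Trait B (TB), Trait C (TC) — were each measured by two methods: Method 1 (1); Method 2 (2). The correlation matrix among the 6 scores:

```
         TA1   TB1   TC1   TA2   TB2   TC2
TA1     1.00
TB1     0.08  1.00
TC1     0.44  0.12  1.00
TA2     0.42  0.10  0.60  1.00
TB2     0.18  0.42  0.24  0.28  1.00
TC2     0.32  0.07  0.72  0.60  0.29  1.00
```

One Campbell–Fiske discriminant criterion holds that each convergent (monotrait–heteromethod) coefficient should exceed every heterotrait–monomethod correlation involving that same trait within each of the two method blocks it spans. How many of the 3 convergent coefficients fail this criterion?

Checking each validity diagonal entry against its comparison values:
TA (methods 1·2): 0.42 vs {0.08, 0.28, 0.44, 0.60} → fail.
TB (methods 1·2): 0.42 vs {0.08, 0.28, 0.12, 0.29} → pass.
TC (methods 1·2): 0.72 vs {0.44, 0.60, 0.12, 0.29} → pass.
1 of 3 fail.

1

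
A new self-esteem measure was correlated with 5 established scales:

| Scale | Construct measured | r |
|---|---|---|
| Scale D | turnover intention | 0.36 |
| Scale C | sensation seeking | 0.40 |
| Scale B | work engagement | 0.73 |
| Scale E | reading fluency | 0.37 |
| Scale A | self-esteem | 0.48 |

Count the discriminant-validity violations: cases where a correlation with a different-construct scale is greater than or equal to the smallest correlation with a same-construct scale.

Convergent (same construct = self-esteem): Scale A.
Smallest convergent = 0.48. Discriminant values: 0.36, 0.40, 0.73, 0.37; count ≥ 0.48 → 1.

1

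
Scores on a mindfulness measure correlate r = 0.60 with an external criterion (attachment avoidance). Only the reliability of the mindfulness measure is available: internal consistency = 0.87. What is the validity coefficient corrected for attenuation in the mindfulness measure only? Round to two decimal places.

Single correction: r_c = r_obs / √r_xx = 0.60 / √0.87 = 0.60 / 0.9327 ≈ 0.64.

0.64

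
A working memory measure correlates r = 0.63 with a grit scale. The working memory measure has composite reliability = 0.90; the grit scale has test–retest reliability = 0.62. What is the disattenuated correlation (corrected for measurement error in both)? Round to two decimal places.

0.84

r_true = r_obs / √(r_xx · r_yy) = 0.63 / √(0.90 × 0.62) = 0.63 / √0.5580 = 0.63 / 0.7470 ≈ 0.84.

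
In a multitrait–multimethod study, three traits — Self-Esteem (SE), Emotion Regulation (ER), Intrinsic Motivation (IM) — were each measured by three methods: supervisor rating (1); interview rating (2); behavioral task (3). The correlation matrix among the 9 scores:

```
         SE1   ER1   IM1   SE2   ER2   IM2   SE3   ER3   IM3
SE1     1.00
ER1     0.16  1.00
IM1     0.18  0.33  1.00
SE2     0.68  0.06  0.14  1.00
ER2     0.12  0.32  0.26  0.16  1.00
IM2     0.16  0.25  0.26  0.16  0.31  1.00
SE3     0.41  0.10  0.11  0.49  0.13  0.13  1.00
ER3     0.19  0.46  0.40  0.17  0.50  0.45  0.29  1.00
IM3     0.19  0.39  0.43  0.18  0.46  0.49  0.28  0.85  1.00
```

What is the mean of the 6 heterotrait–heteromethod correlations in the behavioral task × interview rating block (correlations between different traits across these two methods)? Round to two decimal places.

HTHM values (method 3 × method 2): 0.13, 0.13, 0.17, 0.45, 0.18, 0.46; mean = 1.52/6 = 0.25.

0.25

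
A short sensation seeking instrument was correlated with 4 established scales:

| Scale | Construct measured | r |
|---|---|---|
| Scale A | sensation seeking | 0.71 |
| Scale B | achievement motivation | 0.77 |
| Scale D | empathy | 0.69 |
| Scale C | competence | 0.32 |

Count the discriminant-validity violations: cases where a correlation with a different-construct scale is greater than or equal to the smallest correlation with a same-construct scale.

Convergent (same construct = sensation seeking): Scale A.
Smallest convergent = 0.71. Discriminant values: 0.77, 0.69, 0.32; count ≥ 0.71 → 1.

1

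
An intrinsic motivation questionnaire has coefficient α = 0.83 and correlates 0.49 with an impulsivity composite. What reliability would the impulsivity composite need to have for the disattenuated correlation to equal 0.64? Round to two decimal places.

0.71

r_true = r_obs / √(r_xx · r_yy) ⇒ 0.64 = 0.49 / √(0.83 · r_yy).
√(0.83 · r_yy) = 0.49 / 0.64 = 0.7656; 0.83 · r_yy = 0.5861; r_yy = 0.5861 / 0.83 ≈ 0.71.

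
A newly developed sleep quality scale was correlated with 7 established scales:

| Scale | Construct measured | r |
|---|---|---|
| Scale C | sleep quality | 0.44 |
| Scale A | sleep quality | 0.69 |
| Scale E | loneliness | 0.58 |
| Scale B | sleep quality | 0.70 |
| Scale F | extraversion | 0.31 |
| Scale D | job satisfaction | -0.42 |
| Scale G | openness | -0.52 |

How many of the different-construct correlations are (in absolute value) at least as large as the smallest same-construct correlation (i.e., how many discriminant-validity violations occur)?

2

Convergent (same construct = sleep quality): Scale C, Scale A, Scale B.
Smallest convergent = 0.44. Discriminant |r|: 0.58, 0.31, 0.42, 0.52; count ≥ 0.44 → 2.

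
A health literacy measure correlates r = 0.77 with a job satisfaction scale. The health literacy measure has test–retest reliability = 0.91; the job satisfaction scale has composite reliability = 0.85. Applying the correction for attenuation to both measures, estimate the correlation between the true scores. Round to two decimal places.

r_true = r_obs / √(r_xx · r_yy) = 0.77 / √(0.91 × 0.85) = 0.77 / √0.7735 = 0.77 / 0.8795 ≈ 0.88.

0.88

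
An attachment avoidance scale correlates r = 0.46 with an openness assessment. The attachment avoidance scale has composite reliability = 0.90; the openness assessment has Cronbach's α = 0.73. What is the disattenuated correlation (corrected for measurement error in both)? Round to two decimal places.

r_true = r_obs / √(r_xx · r_yy) = 0.46 / √(0.90 × 0.73) = 0.46 / √0.6570 = 0.46 / 0.8106 ≈ 0.57.

0.57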